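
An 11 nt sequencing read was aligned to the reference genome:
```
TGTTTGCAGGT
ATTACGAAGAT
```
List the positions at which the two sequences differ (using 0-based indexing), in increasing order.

0, 1, 3, 4, 6, 9

Scanning 0-based: 0: T/A; 1: G/T; 3: T/A; 4: T/C; 6: C/A; 9: G/A.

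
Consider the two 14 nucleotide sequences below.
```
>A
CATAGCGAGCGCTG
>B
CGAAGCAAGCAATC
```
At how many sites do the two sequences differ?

Mismatches (1-based): site 2: A→G; site 3: T→A; site 7: G→A; site 11: G→A; site 12: C→A; site 14: G→C.

6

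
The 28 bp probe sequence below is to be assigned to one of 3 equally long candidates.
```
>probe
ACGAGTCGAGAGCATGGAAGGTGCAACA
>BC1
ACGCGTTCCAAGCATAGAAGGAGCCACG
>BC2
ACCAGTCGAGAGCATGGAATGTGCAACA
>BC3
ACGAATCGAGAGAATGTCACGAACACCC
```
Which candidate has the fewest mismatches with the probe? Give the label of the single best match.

BC2

BC1 differs at 9 sites; BC2 differs at 2 sites; BC3 differs at 9 sites. The closest is BC2.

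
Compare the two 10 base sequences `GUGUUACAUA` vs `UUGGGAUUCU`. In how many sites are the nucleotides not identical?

7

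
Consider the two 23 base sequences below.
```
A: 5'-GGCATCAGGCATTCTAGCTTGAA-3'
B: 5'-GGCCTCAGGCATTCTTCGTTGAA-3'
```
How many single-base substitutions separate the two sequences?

Comparing position by position, 4 bases differ: 4 (A/C), 16 (A/T), 17 (G/C), 18 (C/G).

4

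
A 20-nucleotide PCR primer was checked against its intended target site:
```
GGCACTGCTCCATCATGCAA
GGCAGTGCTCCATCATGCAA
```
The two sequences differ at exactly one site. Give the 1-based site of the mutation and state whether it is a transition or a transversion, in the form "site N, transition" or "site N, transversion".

Site 5 changes C→G. C is a pyrimidine and G is a purine, so this is a transversion.

site 5, transversion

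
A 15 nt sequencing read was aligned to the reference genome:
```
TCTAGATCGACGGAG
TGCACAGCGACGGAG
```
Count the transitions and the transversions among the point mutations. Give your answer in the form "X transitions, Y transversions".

1 transition, 3 transversions

Mismatches (1-based):
position 2: C→G (pyrimidine→purine, transversion)
position 3: T→C (pyrimidine→pyrimidine, transition)
position 5: G→C (purine→pyrimidine, transversion)
position 7: T→G (pyrimidine→purine, transversion)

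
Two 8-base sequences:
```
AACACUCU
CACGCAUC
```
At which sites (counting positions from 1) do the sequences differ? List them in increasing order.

1, 4, 6, 7, 8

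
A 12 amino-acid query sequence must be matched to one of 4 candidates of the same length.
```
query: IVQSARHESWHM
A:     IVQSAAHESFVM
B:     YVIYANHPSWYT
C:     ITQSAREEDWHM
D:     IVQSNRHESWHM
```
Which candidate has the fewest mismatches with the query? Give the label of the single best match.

D

Hamming distances to query — A: 3; B: 7; C: 3; D: 1.
Smallest is D with 1 mismatch.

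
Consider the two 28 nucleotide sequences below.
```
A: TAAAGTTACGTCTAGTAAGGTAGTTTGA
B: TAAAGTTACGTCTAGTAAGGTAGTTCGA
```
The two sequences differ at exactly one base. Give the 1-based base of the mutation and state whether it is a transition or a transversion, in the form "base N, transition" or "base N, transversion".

base 26, transition

Base 26 changes T→C. T is a pyrimidine and C is a pyrimidine, so this is a transition.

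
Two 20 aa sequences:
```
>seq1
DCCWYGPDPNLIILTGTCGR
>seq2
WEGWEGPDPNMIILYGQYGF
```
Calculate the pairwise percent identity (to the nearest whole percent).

55%

Mismatches at positions 1, 2, 3, 5, 11, 15, 17, 18, 20 (1-based): 9 of 20.
Identical positions: 11/20 = 55% → 55%.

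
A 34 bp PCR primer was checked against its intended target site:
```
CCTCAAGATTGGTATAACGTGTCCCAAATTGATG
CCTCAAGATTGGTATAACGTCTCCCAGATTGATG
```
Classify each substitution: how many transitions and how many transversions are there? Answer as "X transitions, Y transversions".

Transitions (purine↔purine or pyrimidine↔pyrimidine): 27 A→G.
Transversions (purine↔pyrimidine): 21 G→C.

1 transition, 1 transversion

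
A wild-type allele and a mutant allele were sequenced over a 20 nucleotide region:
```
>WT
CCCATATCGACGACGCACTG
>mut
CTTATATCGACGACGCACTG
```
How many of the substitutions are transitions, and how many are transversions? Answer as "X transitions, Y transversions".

Transitions (purine↔purine or pyrimidine↔pyrimidine): 2 C→T, 3 C→T.
Transversions (purine↔pyrimidine): none.

2 transitions, 0 transversions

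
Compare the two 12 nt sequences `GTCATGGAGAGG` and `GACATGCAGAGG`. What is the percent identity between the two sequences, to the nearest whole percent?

83%

Mismatches at positions 2, 7 (1-based): 2 of 12.
Identical positions: 10/12 = 83.33% → 83%.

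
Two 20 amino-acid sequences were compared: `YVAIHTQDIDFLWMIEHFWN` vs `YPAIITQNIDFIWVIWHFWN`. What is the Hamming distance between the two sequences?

6

The sequences differ at positions 2, 5, 8, 12, 14, 16 (1-based) — 6 in total.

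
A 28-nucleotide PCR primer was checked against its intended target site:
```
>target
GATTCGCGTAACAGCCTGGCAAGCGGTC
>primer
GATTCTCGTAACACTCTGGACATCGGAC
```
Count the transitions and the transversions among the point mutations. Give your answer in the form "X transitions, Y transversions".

Mismatches (1-based):
position 6: G→T (purine→pyrimidine, transversion)
position 14: G→C (purine→pyrimidine, transversion)
position 15: C→T (pyrimidine→pyrimidine, transition)
position 20: C→A (pyrimidine→purine, transversion)
position 21: A→C (purine→pyrimidine, transversion)
position 23: G→T (purine→pyrimidine, transversion)
position 27: T→A (pyrimidine→purine, transversion)

1 transition, 6 transversions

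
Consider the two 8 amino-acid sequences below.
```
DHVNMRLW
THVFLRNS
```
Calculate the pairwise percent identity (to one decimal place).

37.5%

Mismatches at positions 1, 4, 5, 7, 8 (1-based): 5 of 8.
Identical positions: 3/8 = 37.5% → 37.5%.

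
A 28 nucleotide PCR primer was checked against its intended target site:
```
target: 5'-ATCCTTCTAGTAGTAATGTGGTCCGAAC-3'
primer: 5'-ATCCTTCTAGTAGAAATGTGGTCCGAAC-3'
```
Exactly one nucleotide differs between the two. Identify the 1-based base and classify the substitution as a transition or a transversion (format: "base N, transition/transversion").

The sequences differ only at base 14: T→A (pyrimidine→purine), a transversion.

base 14, transversion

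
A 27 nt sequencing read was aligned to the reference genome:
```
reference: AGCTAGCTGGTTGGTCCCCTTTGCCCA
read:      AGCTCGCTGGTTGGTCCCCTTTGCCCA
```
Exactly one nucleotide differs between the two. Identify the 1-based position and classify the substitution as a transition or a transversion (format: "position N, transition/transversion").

Position 5 changes A→C. A is a purine and C is a pyrimidine, so this is a transversion.

position 5, transversion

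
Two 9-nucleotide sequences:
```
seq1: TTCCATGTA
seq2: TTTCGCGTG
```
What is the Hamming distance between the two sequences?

Comparing position by position, 4 positions differ: 3 (C/T), 5 (A/G), 6 (T/C), 9 (A/G).

4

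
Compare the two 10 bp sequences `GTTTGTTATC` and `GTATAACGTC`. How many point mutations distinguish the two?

The sequences differ at sites 3, 5, 6, 7, 8 (1-based) — 5 in total.

5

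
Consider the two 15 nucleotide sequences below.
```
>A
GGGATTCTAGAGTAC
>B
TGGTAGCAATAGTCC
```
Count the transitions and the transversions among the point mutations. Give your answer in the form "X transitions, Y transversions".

Mismatches (1-based):
site 1: G→T (purine→pyrimidine, transversion)
site 4: A→T (purine→pyrimidine, transversion)
site 5: T→A (pyrimidine→purine, transversion)
site 6: T→G (pyrimidine→purine, transversion)
site 8: T→A (pyrimidine→purine, transversion)
site 10: G→T (purine→pyrimidine, transversion)
site 14: A→C (purine→pyrimidine, transversion)

0 transitions, 7 transversions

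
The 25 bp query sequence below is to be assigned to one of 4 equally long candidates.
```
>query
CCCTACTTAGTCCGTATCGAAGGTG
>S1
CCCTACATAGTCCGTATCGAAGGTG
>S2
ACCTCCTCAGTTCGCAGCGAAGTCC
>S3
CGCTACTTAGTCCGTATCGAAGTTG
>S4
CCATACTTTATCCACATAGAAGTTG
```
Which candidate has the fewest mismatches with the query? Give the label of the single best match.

S1

S1 differs at 1 site; S2 differs at 9 sites; S3 differs at 2 sites; S4 differs at 7 sites. The closest is S1.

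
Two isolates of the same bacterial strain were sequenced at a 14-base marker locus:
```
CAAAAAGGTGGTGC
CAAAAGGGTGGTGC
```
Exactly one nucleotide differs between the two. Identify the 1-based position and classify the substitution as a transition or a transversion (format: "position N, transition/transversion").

The sequences differ only at position 6: A→G (purine→purine), a transition.

position 6, transition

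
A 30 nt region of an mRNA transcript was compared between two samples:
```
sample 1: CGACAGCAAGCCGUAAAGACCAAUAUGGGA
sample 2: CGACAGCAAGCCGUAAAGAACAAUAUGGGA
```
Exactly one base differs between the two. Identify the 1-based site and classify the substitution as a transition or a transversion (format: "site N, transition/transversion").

site 20, transversion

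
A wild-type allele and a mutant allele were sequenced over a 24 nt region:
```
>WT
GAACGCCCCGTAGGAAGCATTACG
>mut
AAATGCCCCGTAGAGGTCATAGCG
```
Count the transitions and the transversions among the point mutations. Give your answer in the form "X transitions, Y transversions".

6 transitions, 2 transversions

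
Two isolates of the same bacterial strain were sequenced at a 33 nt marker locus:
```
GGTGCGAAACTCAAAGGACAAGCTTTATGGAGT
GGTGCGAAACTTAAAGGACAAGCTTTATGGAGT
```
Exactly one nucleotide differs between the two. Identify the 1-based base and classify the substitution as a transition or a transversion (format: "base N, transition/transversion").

The sequences differ only at base 12: C→T (pyrimidine→pyrimidine), a transition.

base 12, transition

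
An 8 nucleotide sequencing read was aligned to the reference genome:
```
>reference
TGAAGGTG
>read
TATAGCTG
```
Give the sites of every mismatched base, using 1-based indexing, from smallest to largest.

2, 3, 6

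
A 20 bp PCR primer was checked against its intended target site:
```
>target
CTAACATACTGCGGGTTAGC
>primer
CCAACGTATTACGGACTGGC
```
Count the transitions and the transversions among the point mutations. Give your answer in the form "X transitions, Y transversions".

7 transitions, 0 transversions

Mismatches (1-based):
site 2: T→C (pyrimidine→pyrimidine, transition)
site 6: A→G (purine→purine, transition)
site 9: C→T (pyrimidine→pyrimidine, transition)
site 11: G→A (purine→purine, transition)
site 15: G→A (purine→purine, transition)
site 16: T→C (pyrimidine→pyrimidine, transition)
site 18: A→G (purine→purine, transition)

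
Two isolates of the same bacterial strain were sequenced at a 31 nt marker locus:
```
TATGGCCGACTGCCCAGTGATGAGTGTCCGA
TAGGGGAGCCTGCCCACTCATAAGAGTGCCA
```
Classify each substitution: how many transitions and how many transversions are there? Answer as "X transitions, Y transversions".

1 transition, 9 transversions

Transitions (purine↔purine or pyrimidine↔pyrimidine): 22 G→A.
Transversions (purine↔pyrimidine): 3 T→G, 6 C→G, 7 C→A, 9 A→C, 17 G→C, 19 G→C, 25 T→A, 28 C→G, 30 G→C.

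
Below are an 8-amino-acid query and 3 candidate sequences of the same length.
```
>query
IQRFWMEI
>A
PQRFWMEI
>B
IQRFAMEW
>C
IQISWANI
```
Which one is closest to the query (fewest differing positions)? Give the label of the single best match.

Hamming distances to query — A: 1; B: 2; C: 4.
Smallest is A with 1 mismatch.

A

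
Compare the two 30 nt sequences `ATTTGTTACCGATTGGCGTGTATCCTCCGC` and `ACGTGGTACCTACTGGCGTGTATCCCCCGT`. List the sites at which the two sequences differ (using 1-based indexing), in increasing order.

2, 3, 6, 11, 13, 26, 30

Differences at site 2 (T→C), site 3 (T→G), site 6 (T→G), site 11 (G→T), site 13 (T→C), site 26 (T→C), site 30 (C→T).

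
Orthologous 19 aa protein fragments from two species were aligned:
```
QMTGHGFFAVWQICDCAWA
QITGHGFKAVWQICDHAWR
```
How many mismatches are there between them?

4

The sequences differ at residues 2, 8, 16, 19 (1-based) — 4 in total.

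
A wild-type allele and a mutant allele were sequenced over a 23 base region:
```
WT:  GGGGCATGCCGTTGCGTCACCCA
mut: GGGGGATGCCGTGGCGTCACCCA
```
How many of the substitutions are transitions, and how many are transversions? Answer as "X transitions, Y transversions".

Transitions (purine↔purine or pyrimidine↔pyrimidine): none.
Transversions (purine↔pyrimidine): 5 C→G, 13 T→G.

0 transitions, 2 transversions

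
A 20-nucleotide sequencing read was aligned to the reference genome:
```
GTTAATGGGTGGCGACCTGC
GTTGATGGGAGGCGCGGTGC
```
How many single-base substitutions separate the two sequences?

5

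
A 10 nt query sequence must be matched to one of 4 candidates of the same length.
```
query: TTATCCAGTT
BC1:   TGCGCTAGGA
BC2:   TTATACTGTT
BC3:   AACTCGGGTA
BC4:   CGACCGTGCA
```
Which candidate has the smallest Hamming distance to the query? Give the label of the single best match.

BC2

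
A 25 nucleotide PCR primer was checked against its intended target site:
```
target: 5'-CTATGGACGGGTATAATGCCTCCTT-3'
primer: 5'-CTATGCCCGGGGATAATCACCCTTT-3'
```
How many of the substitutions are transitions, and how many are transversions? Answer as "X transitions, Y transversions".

Transitions (purine↔purine or pyrimidine↔pyrimidine): 21 T→C, 23 C→T.
Transversions (purine↔pyrimidine): 6 G→C, 7 A→C, 12 T→G, 18 G→C, 19 C→A.

2 transitions, 5 transversions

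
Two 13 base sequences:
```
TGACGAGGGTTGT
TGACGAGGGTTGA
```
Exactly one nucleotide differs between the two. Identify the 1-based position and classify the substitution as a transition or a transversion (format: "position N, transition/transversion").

The sequences differ only at position 13: T→A (pyrimidine→purine), a transversion.

position 13, transversion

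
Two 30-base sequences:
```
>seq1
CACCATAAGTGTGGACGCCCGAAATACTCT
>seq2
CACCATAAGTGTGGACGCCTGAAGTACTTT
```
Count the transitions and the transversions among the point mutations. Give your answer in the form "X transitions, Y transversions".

3 transitions, 0 transversions

Transitions (purine↔purine or pyrimidine↔pyrimidine): 20 C→T, 24 A→G, 29 C→T.
Transversions (purine↔pyrimidine): none.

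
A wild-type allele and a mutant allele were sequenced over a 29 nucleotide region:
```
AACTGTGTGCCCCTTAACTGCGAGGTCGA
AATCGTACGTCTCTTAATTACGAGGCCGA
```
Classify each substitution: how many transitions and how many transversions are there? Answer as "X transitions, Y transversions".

9 transitions, 0 transversions

Mismatches (1-based):
base 3: C→T (pyrimidine→pyrimidine, transition)
base 4: T→C (pyrimidine→pyrimidine, transition)
base 7: G→A (purine→purine, transition)
base 8: T→C (pyrimidine→pyrimidine, transition)
base 10: C→T (pyrimidine→pyrimidine, transition)
base 12: C→T (pyrimidine→pyrimidine, transition)
base 18: C→T (pyrimidine→pyrimidine, transition)
base 20: G→A (purine→purine, transition)
base 26: T→C (pyrimidine→pyrimidine, transition)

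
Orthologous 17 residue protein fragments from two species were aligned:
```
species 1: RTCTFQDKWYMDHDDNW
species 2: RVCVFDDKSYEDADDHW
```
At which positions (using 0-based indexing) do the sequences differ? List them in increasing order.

Differences at position 1 (T→V), position 3 (T→V), position 5 (Q→D), position 8 (W→S), position 10 (M→E), position 12 (H→A), position 15 (N→H).

1, 3, 5, 8, 10, 12, 15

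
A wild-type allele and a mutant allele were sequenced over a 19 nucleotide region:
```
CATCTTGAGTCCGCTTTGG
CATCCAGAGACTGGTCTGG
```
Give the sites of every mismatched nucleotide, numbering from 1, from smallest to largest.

5, 6, 10, 12, 14, 16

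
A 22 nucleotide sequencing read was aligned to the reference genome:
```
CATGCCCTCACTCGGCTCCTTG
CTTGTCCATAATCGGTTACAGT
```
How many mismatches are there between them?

The sequences differ at bases 2, 5, 8, 9, 11, 16, 18, 20, 21, 22 (1-based) — 10 in total.

10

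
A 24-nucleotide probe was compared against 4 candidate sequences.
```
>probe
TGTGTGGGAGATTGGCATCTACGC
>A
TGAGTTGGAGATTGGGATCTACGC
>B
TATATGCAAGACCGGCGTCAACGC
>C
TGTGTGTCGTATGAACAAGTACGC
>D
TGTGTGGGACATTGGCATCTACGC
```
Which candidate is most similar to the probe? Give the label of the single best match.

D

Hamming distances to probe — A: 3; B: 8; C: 9; D: 1.
Smallest is D with 1 mismatch.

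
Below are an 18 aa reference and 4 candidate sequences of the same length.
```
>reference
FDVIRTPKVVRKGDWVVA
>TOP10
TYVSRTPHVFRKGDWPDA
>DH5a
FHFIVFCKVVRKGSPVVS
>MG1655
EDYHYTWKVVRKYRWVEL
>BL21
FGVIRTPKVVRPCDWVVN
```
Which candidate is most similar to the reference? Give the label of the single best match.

BL21

TOP10 differs at 7 residues; DH5a differs at 8 residues; MG1655 differs at 9 residues; BL21 differs at 4 residues. The closest is BL21.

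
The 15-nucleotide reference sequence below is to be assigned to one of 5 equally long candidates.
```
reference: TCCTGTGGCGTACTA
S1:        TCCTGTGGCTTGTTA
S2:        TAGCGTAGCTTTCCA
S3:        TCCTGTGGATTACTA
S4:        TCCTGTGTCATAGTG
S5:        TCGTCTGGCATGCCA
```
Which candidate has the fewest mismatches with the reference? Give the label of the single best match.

S3

S1 differs at 3 bases; S2 differs at 7 bases; S3 differs at 2 bases; S4 differs at 4 bases; S5 differs at 5 bases. The closest is S3.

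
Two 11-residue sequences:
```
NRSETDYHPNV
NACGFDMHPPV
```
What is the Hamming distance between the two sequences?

6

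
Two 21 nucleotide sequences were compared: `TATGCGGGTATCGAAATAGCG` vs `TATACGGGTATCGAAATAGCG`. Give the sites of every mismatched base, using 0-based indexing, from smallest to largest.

3

Differences at site 3 (G→A).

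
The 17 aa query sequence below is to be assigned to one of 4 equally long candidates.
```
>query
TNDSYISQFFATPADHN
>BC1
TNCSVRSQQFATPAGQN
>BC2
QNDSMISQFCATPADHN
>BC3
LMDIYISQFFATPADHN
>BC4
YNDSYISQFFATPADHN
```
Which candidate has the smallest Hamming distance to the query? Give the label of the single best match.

BC1 differs at 6 positions; BC2 differs at 3 positions; BC3 differs at 3 positions; BC4 differs at 1 position. The closest is BC4.

BC4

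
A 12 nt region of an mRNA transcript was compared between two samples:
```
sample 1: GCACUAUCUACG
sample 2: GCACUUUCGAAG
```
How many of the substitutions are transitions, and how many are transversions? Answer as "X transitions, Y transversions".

0 transitions, 3 transversions

Transitions (purine↔purine or pyrimidine↔pyrimidine): none.
Transversions (purine↔pyrimidine): 6 A→U, 9 U→G, 11 C→A.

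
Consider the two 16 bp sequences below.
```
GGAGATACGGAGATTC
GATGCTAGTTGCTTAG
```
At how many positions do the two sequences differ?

Comparing position by position, 11 positions differ: 2 (G/A), 3 (A/T), 5 (A/C), 8 (C/G), 9 (G/T), 10 (G/T), 11 (A/G), 12 (G/C), 13 (A/T), 15 (T/A), 16 (C/G).

11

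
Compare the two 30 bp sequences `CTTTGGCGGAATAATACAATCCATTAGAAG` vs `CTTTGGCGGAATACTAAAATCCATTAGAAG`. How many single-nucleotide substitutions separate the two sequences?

2

Comparing position by position, 2 positions differ: 14 (A/C), 17 (C/A).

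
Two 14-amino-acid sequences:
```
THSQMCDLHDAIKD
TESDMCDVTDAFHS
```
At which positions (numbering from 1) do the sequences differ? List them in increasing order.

2, 4, 8, 9, 12, 13, 14

Scanning 1-based: 2: H/E; 4: Q/D; 8: L/V; 9: H/T; 12: I/F; 13: K/H; 14: D/S.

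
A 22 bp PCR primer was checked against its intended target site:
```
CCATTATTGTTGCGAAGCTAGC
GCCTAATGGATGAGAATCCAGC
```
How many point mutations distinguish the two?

8

The sequences differ at sites 1, 3, 5, 8, 10, 13, 17, 19 (1-based) — 8 in total.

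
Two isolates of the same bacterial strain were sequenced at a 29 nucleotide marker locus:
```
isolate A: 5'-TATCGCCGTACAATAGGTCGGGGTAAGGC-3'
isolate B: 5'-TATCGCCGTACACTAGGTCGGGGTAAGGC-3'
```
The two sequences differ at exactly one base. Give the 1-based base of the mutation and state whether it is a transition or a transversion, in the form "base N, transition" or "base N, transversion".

Base 13 changes A→C. A is a purine and C is a pyrimidine, so this is a transversion.

base 13, transversion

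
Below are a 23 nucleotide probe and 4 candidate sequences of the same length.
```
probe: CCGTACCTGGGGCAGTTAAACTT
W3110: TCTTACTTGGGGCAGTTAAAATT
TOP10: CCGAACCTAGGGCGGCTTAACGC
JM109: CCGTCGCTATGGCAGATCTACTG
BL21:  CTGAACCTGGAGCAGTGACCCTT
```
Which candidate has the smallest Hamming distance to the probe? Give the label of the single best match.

W3110 differs at 4 bases; TOP10 differs at 7 bases; JM109 differs at 8 bases; BL21 differs at 6 bases. The closest is W3110.

W3110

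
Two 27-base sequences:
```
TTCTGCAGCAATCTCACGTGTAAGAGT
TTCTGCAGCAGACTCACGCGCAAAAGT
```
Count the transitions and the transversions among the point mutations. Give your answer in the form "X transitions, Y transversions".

4 transitions, 1 transversion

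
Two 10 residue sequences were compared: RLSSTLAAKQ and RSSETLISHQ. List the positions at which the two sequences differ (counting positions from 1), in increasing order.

2, 4, 7, 8, 9

Scanning 1-based: 2: L/S; 4: S/E; 7: A/I; 8: A/S; 9: K/H.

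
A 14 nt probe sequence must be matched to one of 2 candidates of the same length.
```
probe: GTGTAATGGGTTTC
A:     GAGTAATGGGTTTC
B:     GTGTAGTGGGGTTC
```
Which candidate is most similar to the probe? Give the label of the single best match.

Hamming distances to probe — A: 1; B: 2.
Smallest is A with 1 mismatch.

A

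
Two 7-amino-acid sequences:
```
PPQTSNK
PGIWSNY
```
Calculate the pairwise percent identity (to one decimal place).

42.9%

Mismatches at positions 2, 3, 4, 7 (1-based): 4 of 7.
Identical positions: 3/7 = 42.86% → 42.9%.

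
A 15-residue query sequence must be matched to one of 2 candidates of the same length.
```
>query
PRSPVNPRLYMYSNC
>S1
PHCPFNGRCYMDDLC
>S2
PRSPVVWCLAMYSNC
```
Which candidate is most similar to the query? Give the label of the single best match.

S2

S1 differs at 8 residues; S2 differs at 4 residues. The closest is S2.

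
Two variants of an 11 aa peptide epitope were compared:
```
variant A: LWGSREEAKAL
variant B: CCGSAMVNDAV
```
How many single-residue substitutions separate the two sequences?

Comparing position by position, 8 positions differ: 1 (L/C), 2 (W/C), 5 (R/A), 6 (E/M), 7 (E/V), 8 (A/N), 9 (K/D), 11 (L/V).

8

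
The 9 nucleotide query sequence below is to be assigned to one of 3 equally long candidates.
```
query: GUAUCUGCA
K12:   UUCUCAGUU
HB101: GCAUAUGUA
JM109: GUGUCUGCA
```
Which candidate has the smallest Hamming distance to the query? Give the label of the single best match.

K12 differs at 5 bases; HB101 differs at 3 bases; JM109 differs at 1 base. The closest is JM109.

JM109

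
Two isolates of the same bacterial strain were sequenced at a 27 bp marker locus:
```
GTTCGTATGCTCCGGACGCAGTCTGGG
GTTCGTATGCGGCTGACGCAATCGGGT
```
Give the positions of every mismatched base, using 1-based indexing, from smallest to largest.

Scanning 1-based: 11: T/G; 12: C/G; 14: G/T; 21: G/A; 24: T/G; 27: G/T.

11, 12, 14, 21, 24, 27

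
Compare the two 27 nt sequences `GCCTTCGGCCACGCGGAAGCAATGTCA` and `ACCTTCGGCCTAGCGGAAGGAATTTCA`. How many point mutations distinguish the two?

The sequences differ at bases 1, 11, 12, 20, 24 (1-based) — 5 in total.

5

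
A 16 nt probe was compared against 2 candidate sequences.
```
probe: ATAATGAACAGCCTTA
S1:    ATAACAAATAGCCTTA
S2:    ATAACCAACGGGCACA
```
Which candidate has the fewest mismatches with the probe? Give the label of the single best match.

S1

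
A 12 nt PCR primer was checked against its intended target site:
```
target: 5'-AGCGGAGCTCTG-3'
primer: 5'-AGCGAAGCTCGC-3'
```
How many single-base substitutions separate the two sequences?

Mismatches (1-based): site 5: G→A; site 11: T→G; site 12: G→C.

3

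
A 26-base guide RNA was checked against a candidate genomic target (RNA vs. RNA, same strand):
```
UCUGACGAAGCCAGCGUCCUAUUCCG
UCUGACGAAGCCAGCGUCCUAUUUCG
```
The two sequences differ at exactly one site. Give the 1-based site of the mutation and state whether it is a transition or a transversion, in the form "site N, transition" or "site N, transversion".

site 24, transition

Site 24 changes C→U. C is a pyrimidine and U is a pyrimidine, so this is a transition.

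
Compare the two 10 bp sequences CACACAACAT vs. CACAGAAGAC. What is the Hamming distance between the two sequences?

Comparing position by position, 3 positions differ: 5 (C/G), 8 (C/G), 10 (T/C).

3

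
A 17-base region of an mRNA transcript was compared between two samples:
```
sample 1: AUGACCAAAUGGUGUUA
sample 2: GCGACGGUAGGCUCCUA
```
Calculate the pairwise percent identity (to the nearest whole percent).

9 positions differ (1, 2, 6, 7, 8, 10, 12, 14, 15), so 8 of 17 match: 8/17 = 47.06%.

47%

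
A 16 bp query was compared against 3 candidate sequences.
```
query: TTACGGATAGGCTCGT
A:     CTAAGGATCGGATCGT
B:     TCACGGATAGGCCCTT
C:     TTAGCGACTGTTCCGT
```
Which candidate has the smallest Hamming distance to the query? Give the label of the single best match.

B

A differs at 4 sites; B differs at 3 sites; C differs at 7 sites. The closest is B.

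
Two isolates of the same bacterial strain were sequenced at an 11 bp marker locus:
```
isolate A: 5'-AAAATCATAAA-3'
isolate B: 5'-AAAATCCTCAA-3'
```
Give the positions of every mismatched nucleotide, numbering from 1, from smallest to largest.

Differences at position 7 (A→C), position 9 (A→C).

7, 9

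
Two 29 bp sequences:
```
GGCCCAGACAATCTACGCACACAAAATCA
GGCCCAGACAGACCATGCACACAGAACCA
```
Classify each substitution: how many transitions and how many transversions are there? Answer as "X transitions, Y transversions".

Mismatches (1-based):
site 11: A→G (purine→purine, transition)
site 12: T→A (pyrimidine→purine, transversion)
site 14: T→C (pyrimidine→pyrimidine, transition)
site 16: C→T (pyrimidine→pyrimidine, transition)
site 24: A→G (purine→purine, transition)
site 27: T→C (pyrimidine→pyrimidine, transition)

5 transitions, 1 transversion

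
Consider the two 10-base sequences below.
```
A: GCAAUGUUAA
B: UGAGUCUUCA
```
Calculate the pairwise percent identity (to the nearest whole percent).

5 positions differ (1, 2, 4, 6, 9), so 5 of 10 match: 5/10 = 50%.

50%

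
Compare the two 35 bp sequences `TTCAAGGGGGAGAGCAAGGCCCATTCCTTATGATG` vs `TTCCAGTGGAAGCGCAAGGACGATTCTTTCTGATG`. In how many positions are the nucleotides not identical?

The sequences differ at positions 4, 7, 10, 13, 20, 22, 27, 30 (1-based) — 8 in total.

8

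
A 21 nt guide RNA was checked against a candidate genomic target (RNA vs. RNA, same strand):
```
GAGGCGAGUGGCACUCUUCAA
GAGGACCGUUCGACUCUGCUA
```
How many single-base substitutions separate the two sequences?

The sequences differ at positions 5, 6, 7, 10, 11, 12, 18, 20 (1-based) — 8 in total.

8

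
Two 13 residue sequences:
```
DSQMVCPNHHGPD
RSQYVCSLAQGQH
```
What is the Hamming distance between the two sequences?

Comparing position by position, 8 residues differ: 1 (D/R), 4 (M/Y), 7 (P/S), 8 (N/L), 9 (H/A), 10 (H/Q), 12 (P/Q), 13 (D/H).

8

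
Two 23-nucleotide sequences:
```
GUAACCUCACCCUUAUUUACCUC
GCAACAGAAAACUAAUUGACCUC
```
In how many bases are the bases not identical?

Comparing position by position, 8 bases differ: 2 (U/C), 6 (C/A), 7 (U/G), 8 (C/A), 10 (C/A), 11 (C/A), 14 (U/A), 18 (U/G).

8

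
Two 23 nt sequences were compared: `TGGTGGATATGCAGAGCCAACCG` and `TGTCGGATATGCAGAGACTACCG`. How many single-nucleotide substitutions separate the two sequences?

Mismatches (1-based): site 3: G→T; site 4: T→C; site 17: C→A; site 19: A→T.

4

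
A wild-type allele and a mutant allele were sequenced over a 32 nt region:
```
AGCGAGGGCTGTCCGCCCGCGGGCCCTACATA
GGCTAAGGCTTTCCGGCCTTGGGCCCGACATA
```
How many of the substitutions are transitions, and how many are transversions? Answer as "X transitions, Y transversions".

3 transitions, 5 transversions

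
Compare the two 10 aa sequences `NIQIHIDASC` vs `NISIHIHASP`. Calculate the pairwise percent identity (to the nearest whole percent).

Mismatches at positions 3, 7, 10 (1-based): 3 of 10.
Identical positions: 7/10 = 70% → 70%.

70%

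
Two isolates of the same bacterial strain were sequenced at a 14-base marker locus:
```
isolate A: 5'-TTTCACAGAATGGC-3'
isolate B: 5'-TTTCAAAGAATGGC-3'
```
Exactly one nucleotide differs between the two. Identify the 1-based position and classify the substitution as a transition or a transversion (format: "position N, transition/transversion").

Position 6 changes C→A. C is a pyrimidine and A is a purine, so this is a transversion.

position 6, transversion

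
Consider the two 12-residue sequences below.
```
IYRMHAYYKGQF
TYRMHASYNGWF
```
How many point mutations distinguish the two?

Comparing position by position, 4 positions differ: 1 (I/T), 7 (Y/S), 9 (K/N), 11 (Q/W).

4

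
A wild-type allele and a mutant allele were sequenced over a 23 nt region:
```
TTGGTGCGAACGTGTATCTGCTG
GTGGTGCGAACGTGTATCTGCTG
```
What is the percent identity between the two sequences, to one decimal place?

1 position differs (1), so 22 of 23 match: 22/23 = 95.65%.

95.7%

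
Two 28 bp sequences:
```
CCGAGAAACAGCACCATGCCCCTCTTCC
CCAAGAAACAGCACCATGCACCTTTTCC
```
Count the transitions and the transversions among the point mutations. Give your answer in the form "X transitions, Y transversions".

2 transitions, 1 transversion

Mismatches (1-based):
base 3: G→A (purine→purine, transition)
base 20: C→A (pyrimidine→purine, transversion)
base 24: C→T (pyrimidine→pyrimidine, transition)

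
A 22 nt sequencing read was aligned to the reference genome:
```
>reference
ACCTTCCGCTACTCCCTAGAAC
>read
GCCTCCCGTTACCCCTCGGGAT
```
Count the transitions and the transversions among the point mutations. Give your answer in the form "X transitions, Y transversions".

Transitions (purine↔purine or pyrimidine↔pyrimidine): 1 A→G, 5 T→C, 9 C→T, 13 T→C, 16 C→T, 17 T→C, 18 A→G, 20 A→G, 22 C→T.
Transversions (purine↔pyrimidine): none.

9 transitions, 0 transversions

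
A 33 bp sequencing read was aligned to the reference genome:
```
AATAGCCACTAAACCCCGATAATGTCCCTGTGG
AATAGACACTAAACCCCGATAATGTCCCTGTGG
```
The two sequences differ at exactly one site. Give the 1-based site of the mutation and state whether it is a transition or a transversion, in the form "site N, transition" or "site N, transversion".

site 6, transversion

Site 6 changes C→A. C is a pyrimidine and A is a purine, so this is a transversion.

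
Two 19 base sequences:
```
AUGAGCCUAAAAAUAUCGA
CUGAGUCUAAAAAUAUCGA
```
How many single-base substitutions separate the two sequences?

2

Mismatches (1-based): position 1: A→C; position 6: C→U.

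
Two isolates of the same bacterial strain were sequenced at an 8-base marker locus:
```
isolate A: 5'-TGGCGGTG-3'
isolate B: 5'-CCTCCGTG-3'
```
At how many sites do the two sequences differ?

The sequences differ at sites 1, 2, 3, 5 (1-based) — 4 in total.

4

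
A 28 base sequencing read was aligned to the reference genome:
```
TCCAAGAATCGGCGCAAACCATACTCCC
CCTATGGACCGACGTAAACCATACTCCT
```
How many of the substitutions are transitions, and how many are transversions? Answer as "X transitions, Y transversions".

Transitions (purine↔purine or pyrimidine↔pyrimidine): 1 T→C, 3 C→T, 7 A→G, 9 T→C, 12 G→A, 15 C→T, 28 C→T.
Transversions (purine↔pyrimidine): 5 A→T.

7 transitions, 1 transversion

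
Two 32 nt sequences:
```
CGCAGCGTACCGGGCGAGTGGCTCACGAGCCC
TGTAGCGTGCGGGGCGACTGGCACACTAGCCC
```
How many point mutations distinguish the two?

The sequences differ at bases 1, 3, 9, 11, 18, 23, 27 (1-based) — 7 in total.

7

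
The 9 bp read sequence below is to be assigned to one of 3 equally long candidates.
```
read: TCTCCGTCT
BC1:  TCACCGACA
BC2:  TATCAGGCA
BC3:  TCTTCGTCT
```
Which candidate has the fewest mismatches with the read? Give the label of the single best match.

BC1 differs at 3 sites; BC2 differs at 4 sites; BC3 differs at 1 site. The closest is BC3.

BC3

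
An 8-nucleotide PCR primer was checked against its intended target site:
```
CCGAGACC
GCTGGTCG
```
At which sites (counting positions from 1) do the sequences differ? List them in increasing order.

Differences at site 1 (C→G), site 3 (G→T), site 4 (A→G), site 6 (A→T), site 8 (C→G).

1, 3, 4, 6, 8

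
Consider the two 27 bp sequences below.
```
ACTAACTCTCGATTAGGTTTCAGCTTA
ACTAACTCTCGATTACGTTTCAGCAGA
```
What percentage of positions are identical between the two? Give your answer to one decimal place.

3 positions differ (16, 25, 26), so 24 of 27 match: 24/27 = 88.89%.

88.9%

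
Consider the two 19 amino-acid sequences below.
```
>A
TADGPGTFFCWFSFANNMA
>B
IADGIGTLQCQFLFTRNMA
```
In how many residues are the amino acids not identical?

Comparing position by position, 8 residues differ: 1 (T/I), 5 (P/I), 8 (F/L), 9 (F/Q), 11 (W/Q), 13 (S/L), 15 (A/T), 16 (N/R).

8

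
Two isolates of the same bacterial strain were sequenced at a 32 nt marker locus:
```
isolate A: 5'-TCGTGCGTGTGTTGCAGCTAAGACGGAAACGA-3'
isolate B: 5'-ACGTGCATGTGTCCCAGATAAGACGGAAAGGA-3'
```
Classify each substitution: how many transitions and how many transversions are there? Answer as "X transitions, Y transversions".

2 transitions, 4 transversions

Transitions (purine↔purine or pyrimidine↔pyrimidine): 7 G→A, 13 T→C.
Transversions (purine↔pyrimidine): 1 T→A, 14 G→C, 18 C→A, 30 C→G.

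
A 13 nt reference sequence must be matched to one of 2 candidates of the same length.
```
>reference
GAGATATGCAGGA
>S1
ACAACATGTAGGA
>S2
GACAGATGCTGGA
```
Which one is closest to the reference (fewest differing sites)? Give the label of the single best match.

S1 differs at 5 sites; S2 differs at 3 sites. The closest is S2.

S2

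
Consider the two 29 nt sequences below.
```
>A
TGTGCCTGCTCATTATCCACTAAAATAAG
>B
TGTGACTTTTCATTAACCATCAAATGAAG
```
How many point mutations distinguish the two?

The sequences differ at bases 5, 8, 9, 16, 20, 21, 25, 26 (1-based) — 8 in total.

8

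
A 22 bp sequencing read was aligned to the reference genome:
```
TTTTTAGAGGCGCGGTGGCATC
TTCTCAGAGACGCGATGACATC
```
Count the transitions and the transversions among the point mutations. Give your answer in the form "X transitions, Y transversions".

5 transitions, 0 transversions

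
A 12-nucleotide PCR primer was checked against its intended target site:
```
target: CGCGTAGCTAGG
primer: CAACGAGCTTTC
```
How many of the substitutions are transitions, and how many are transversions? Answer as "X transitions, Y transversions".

1 transition, 6 transversions

Transitions (purine↔purine or pyrimidine↔pyrimidine): 2 G→A.
Transversions (purine↔pyrimidine): 3 C→A, 4 G→C, 5 T→G, 10 A→T, 11 G→T, 12 G→C.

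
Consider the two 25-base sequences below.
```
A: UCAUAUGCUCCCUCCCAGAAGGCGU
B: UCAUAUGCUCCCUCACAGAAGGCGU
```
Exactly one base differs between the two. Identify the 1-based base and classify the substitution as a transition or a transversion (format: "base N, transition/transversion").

Base 15 changes C→A. C is a pyrimidine and A is a purine, so this is a transversion.

base 15, transversion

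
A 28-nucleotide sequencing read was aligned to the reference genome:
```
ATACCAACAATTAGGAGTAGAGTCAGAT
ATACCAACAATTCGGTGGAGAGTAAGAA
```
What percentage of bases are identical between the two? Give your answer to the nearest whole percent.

Mismatches at positions 13, 16, 18, 24, 28 (1-based): 5 of 28.
Identical positions: 23/28 = 82.14% → 82%.

82%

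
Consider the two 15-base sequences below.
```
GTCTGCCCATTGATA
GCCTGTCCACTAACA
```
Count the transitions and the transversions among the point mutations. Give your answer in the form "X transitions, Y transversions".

5 transitions, 0 transversions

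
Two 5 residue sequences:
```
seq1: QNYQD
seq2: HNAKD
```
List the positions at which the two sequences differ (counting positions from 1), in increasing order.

1, 3, 4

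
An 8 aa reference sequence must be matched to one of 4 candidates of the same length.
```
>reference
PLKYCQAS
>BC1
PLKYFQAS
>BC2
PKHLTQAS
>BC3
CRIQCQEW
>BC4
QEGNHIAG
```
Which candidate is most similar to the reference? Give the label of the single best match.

BC1 differs at 1 residue; BC2 differs at 4 residues; BC3 differs at 6 residues; BC4 differs at 7 residues. The closest is BC1.

BC1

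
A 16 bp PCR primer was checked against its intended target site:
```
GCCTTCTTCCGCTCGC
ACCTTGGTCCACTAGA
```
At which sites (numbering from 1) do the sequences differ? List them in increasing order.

Scanning 1-based: 1: G/A; 6: C/G; 7: T/G; 11: G/A; 14: C/A; 16: C/A.

1, 6, 7, 11, 14, 16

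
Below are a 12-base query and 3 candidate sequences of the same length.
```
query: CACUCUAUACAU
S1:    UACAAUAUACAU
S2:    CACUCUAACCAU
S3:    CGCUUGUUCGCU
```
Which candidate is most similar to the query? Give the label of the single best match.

Hamming distances to query — S1: 3; S2: 2; S3: 7.
Smallest is S2 with 2 mismatches.

S2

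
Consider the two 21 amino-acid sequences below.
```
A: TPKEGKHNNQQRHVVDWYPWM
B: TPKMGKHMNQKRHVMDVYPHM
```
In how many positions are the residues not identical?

6

The sequences differ at positions 4, 8, 11, 15, 17, 20 (1-based) — 6 in total.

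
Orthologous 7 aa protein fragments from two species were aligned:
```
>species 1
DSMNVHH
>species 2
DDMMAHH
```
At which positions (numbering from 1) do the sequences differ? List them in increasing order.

Differences at position 2 (S→D), position 4 (N→M), position 5 (V→A).

2, 4, 5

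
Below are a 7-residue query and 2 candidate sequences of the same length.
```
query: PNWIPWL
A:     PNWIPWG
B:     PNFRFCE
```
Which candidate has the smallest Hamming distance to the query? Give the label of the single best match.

Hamming distances to query — A: 1; B: 5.
Smallest is A with 1 mismatch.

A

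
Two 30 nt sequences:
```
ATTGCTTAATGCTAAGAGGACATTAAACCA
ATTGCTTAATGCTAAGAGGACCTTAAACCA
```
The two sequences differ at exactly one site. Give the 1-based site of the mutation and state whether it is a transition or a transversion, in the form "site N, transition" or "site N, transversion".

site 22, transversion

The sequences differ only at site 22: A→C (purine→pyrimidine), a transversion.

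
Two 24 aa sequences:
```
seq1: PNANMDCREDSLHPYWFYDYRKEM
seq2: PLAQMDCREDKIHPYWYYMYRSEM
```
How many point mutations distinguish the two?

Mismatches (1-based): position 2: N→L; position 4: N→Q; position 11: S→K; position 12: L→I; position 17: F→Y; position 19: D→M; position 22: K→S.

7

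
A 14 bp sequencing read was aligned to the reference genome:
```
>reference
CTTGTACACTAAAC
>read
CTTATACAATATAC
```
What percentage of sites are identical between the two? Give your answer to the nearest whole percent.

79%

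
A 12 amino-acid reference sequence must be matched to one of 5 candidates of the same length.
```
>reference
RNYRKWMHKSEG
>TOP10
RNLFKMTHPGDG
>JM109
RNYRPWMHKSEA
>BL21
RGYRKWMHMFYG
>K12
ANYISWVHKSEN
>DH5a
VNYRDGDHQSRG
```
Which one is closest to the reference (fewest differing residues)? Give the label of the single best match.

JM109

TOP10 differs at 7 residues; JM109 differs at 2 residues; BL21 differs at 4 residues; K12 differs at 5 residues; DH5a differs at 6 residues. The closest is JM109.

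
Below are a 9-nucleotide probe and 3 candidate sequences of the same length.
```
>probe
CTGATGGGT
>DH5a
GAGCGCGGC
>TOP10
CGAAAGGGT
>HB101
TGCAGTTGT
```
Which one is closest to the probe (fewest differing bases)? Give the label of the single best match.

TOP10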